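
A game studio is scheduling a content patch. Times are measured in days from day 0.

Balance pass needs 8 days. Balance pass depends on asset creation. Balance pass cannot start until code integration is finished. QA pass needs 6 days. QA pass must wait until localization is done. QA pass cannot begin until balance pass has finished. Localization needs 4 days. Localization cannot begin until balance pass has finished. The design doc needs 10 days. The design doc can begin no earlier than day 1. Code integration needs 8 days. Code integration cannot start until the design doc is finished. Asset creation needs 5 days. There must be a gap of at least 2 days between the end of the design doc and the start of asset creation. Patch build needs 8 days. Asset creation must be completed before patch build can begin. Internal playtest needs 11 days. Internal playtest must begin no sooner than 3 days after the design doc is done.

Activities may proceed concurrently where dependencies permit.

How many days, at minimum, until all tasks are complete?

The design doc waits on its own release at day 1, so it starts at day 1 and finishes at 1 + 10 = day 11.
Internal playtest cannot begin until the design doc (finishes day 11, plus 3-day gap → day 14). It runs from day 14 to 14 + 11 = day 25.
Code integration cannot begin until the design doc (finishes day 11). It runs from day 11 to 11 + 8 = day 19.
Asset creation cannot begin until the design doc (finishes day 11, plus 2-day gap → day 13). It runs from day 13 to 13 + 5 = day 18.
Patch build cannot begin until asset creation (finishes day 18). It runs from day 18 to 18 + 8 = day 26.
Balance pass cannot start until asset creation (finishes day 18); code integration (finishes day 19). The controlling bound is day 19, so balance pass finishes at 19 + 8 = day 27.
Localization cannot begin until balance pass (finishes day 27). It runs from day 27 to 27 + 4 = day 31.
QA pass cannot start until localization (finishes day 31); balance pass (finishes day 27). The controlling bound is day 31, so QA pass finishes at 31 + 6 = day 37.
All tasks are finished once the last one completes. Finish times: The design doc at 11, Asset creation at 18, Code integration at 19, Internal playtest at 25, Balance pass at 27, Localization at 31, QA pass at 37, Patch build at 26. The latest is day 37.

37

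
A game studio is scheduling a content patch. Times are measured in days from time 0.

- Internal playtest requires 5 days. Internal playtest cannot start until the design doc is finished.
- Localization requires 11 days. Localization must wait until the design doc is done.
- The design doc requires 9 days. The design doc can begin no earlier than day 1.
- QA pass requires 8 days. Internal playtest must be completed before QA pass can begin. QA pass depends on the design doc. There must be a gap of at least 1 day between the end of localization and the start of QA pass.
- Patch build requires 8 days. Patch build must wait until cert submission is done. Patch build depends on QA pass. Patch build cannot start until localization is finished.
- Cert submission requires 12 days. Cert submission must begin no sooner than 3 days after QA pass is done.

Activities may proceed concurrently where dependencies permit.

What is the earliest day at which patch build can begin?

45

After its own release at day 1, the design doc can start at day 1 and finishes at day 10.
After the design doc (finishes day 10), localization can start at day 10 and finishes at day 21.
After the design doc (finishes day 10), internal playtest can start at day 10 and finishes at day 15.
QA pass needs all of internal playtest (finishes day 15); the design doc (finishes day 10); localization (finishes day 21, plus 1-day gap → day 22). That puts its earliest start at day 22; it finishes at 22 + 8 = day 30.
Cert submission cannot begin until QA pass (finishes day 30, plus 3-day gap → day 33). It runs from day 33 to 33 + 12 = day 45.
Patch build waits on cert submission (finishes day 45); QA pass (finishes day 30); localization (finishes day 21). The latest of these is day 45, which is the earliest patch build can start.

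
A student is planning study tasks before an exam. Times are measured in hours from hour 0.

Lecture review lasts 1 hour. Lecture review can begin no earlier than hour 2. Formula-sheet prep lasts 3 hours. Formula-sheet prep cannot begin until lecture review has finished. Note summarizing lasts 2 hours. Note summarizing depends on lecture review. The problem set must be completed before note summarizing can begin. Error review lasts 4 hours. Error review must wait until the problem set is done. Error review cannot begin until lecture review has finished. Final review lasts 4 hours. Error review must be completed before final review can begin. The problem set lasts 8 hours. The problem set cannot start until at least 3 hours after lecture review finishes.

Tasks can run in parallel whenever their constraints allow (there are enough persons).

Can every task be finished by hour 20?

After its own release at hour 2, lecture review can start at hour 2 and finishes at hour 3.
Formula-sheet prep cannot begin until lecture review (finishes hour 3). It runs from hour 3 to 3 + 3 = hour 6.
The problem set waits on lecture review (finishes hour 3, plus 3-hour gap → hour 6), so it starts at hour 6 and finishes at 6 + 8 = hour 14.
Note summarizing cannot start until lecture review (finishes hour 3); the problem set (finishes hour 14). The controlling bound is hour 14, so note summarizing finishes at 14 + 2 = hour 16.
For error review: the problem set (finishes hour 14); lecture review (finishes hour 3). Taking the maximum gives a start of hour 14, and it finishes at 14 + 4 = hour 18.
After error review (finishes hour 18), final review can start at hour 18 and finishes at hour 22.
The earliest everything can be done is hour 22, which is after the deadline of 20, so it is not possible.

No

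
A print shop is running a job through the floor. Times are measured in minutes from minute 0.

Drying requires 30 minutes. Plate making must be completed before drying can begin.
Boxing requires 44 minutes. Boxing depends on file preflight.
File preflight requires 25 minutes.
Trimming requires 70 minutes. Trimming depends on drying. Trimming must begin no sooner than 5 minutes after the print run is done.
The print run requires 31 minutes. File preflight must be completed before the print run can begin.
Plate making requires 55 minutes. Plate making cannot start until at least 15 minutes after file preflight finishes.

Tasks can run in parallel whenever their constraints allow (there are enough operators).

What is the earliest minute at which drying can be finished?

File preflight has no prerequisites, so it starts at minute 0 and finishes at minute 25.
Plate making waits on file preflight (finishes minute 25, plus 15-minute gap → minute 40), so it starts at minute 40 and finishes at 40 + 55 = minute 95.
Drying cannot begin until plate making (finishes minute 95). It runs from minute 95 to 95 + 30 = minute 125.

125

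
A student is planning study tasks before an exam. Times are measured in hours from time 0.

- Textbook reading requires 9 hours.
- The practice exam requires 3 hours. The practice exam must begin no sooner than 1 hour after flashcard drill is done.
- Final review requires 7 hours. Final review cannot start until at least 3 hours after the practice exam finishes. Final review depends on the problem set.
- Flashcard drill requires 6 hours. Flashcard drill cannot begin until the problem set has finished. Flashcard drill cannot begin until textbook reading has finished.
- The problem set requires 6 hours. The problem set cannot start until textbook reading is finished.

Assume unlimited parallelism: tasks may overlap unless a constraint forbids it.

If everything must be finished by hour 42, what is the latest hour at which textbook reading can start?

Nothing follows final review; the deadline of hour 42 is its only limit. It must start by 42 − 7 = hour 35.
The practice exam feeds into final review (must start by hour 35, minus 3-hour gap → hour 32); so the practice exam must finish by hour 32 and therefore start by hour 29.
Flashcard drill feeds into the practice exam (must start by hour 29, minus 1-hour gap → hour 28); so flashcard drill must finish by hour 28 and therefore start by hour 22.
The problem set has several dependents: flashcard drill (must start by hour 22); final review (must start by hour 35). The earliest of those limits is hour 22, so the problem set must start by 22 − 6 = hour 16.
Textbook reading must finish in time for the problem set (must start by hour 16); flashcard drill (must start by hour 22). The tightest is hour 16, so textbook reading must start by 16 − 9 = hour 7.

7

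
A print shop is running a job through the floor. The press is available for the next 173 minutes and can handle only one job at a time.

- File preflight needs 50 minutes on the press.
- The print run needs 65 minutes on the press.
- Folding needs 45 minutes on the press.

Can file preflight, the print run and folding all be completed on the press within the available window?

Running back to back, the jobs need 50 + 65 + 45 = 160 minutes on the press.
Since 160 ≤ 173, they fit within the window.

Yes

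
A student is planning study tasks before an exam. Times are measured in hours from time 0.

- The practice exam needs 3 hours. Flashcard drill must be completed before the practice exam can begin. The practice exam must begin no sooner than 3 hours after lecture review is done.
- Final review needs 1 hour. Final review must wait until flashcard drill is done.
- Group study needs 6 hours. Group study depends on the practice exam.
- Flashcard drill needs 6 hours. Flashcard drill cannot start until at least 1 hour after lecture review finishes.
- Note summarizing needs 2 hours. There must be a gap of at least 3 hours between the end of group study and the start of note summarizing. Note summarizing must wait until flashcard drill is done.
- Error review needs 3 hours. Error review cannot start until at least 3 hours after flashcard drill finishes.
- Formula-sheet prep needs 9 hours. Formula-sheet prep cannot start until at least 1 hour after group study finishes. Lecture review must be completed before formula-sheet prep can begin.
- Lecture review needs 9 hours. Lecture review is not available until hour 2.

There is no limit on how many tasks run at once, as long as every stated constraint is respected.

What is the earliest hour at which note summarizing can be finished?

After its own release at hour 2, lecture review can start at hour 2 and finishes at hour 11.
Flashcard drill cannot begin until lecture review (finishes hour 11, plus 1-hour gap → hour 12). It runs from hour 12 to 12 + 6 = hour 18.
The practice exam cannot start until flashcard drill (finishes hour 18); lecture review (finishes hour 11, plus 3-hour gap → hour 14). The controlling bound is hour 18, so the practice exam finishes at 18 + 3 = hour 21.
Group study waits on the practice exam (finishes hour 21), so it starts at hour 21 and finishes at 21 + 6 = hour 27.
Note summarizing has to wait for group study (finishes hour 27, plus 3-hour gap → hour 30); flashcard drill (finishes hour 18). The latest of these is hour 30, so note summarizing runs hour 30 to 30 + 2 = hour 32.

32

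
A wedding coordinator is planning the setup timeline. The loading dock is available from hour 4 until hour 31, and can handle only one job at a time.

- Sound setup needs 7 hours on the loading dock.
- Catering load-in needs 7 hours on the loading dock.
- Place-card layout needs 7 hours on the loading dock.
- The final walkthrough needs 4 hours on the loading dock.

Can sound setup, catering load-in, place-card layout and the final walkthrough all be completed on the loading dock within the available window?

Yes

The loading dock window is 31 − 4 = 27 hours.
Running back to back, the jobs need 7 + 7 + 7 + 4 = 25 hours on the loading dock.
Since 25 ≤ 27, they fit within the window.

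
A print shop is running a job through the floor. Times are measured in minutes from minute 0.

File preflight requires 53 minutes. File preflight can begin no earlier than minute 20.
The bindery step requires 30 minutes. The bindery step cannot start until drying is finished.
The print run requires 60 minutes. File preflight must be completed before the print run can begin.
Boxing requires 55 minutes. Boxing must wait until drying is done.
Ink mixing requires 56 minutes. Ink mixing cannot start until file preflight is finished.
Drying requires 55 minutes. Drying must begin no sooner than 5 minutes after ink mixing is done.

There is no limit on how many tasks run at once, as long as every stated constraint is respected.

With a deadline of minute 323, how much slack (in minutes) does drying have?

79

File preflight cannot begin until its own release at minute 20. It runs from minute 20 to 20 + 53 = minute 73.
Ink mixing waits on file preflight (finishes minute 73), so it starts at minute 73 and finishes at 73 + 56 = minute 129.
Drying cannot begin until ink mixing (finishes minute 129, plus 5-minute gap → minute 134). It runs from minute 134 to 134 + 55 = minute 189.

Working backward from the deadline:
The bindery step has no dependents, so it just needs to finish by minute 323. Starting by 323 − 30 = minute 293 achieves that.
Boxing has no dependents, so it just needs to finish by minute 323. Starting by 323 − 55 = minute 268 achieves that.
For drying: the bindery step (must start by minute 293); boxing (must start by minute 268). The most restrictive is minute 268; with a 55-minute duration, drying must start by minute 213.
So drying can start as early as minute 134 and as late as minute 213, giving 213 − 134 = 79 minutes of slack.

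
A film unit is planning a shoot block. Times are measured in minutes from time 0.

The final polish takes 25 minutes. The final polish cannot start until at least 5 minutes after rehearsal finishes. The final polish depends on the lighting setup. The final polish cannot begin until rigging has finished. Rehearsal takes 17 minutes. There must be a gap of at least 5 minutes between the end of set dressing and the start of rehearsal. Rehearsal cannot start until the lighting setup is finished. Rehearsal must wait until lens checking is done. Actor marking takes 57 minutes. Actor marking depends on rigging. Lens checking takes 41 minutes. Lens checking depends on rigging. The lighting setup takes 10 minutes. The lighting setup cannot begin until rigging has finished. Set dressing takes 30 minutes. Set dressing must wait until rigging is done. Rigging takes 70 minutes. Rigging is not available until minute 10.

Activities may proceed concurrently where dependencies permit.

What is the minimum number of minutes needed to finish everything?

168

After its own release at minute 10, rigging can start at minute 10 and finishes at minute 80.
Actor marking waits on rigging (finishes minute 80), so it starts at minute 80 and finishes at 80 + 57 = minute 137.
Lens checking waits on rigging (finishes minute 80), so it starts at minute 80 and finishes at 80 + 41 = minute 121.
The lighting setup cannot begin until rigging (finishes minute 80). It runs from minute 80 to 80 + 10 = minute 90.
Set dressing cannot begin until rigging (finishes minute 80). It runs from minute 80 to 80 + 30 = minute 110.
Rehearsal has to wait for set dressing (finishes minute 110, plus 5-minute gap → minute 115); the lighting setup (finishes minute 90); lens checking (finishes minute 121). The latest of these is minute 121, so rehearsal runs minute 121 to 121 + 17 = minute 138.
The final polish needs all of rehearsal (finishes minute 138, plus 5-minute gap → minute 143); the lighting setup (finishes minute 90); rigging (finishes minute 80). That puts its earliest start at minute 143; it finishes at 143 + 25 = minute 168.
All tasks are finished once the last one completes. Finish times: Rigging at 80, Set dressing at 110, The lighting setup at 90, Lens checking at 121, Actor marking at 137, Rehearsal at 138, The final polish at 168. The latest is minute 168.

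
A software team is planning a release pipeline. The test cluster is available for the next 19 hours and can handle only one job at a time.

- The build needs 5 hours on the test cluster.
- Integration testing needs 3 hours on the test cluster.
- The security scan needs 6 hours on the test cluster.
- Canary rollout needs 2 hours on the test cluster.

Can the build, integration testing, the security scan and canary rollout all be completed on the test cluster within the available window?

Yes

Running back to back, the jobs need 5 + 3 + 6 + 2 = 16 hours on the test cluster.
Since 16 ≤ 19, they fit within the window.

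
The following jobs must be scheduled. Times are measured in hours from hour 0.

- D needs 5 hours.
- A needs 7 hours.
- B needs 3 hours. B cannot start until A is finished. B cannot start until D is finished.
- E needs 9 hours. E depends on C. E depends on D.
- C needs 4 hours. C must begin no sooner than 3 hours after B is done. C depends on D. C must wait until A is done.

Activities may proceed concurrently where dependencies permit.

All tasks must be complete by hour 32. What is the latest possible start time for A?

6

E must finish by hour 32; it takes 9 hours, so it must start by 32 − 9 = hour 23.
C must finish before E (must start by hour 23). With a 4-hour duration, C must start by 23 − 4 = hour 19.
B must finish before C (must start by hour 19, minus 3-hour gap → hour 16). With a 3-hour duration, B must start by 16 − 3 = hour 13.
A has several dependents: B (must start by hour 13); C (must start by hour 19). The earliest of those limits is hour 13, so A must start by 13 − 7 = hour 6.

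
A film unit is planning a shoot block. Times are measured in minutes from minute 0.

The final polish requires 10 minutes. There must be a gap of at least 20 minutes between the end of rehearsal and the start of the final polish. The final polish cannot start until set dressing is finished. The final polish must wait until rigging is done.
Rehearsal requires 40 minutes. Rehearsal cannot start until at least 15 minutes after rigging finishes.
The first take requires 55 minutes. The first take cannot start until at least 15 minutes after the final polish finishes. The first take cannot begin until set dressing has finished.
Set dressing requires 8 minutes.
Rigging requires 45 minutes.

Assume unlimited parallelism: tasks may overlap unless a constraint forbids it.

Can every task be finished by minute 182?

No

Nothing blocks set dressing, so it runs from minute 0 to minute 8.
Rigging can start immediately at minute 0; it finishes at minute 45.
Rehearsal waits on rigging (finishes minute 45, plus 15-minute gap → minute 60), so it starts at minute 60 and finishes at 60 + 40 = minute 100.
The final polish needs all of rehearsal (finishes minute 100, plus 20-minute gap → minute 120); set dressing (finishes minute 8); rigging (finishes minute 45). That puts its earliest start at minute 120; it finishes at 120 + 10 = minute 130.
For the first take: the final polish (finishes minute 130, plus 15-minute gap → minute 145); set dressing (finishes minute 8). Taking the maximum gives a start of minute 145, and it finishes at 145 + 55 = minute 200.
The earliest everything can be done is minute 200, which is after the deadline of 182, so it is not possible.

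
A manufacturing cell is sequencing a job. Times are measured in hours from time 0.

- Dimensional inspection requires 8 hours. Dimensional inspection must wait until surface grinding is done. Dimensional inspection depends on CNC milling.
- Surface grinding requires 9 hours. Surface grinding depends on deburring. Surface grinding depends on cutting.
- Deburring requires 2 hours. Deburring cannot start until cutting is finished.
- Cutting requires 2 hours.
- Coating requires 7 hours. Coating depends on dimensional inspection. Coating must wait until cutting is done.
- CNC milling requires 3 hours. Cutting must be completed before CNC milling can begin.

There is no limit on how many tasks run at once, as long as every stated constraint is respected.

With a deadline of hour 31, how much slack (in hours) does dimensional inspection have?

3

Nothing blocks cutting, so it runs from hour 0 to hour 2.
After cutting (finishes hour 2), CNC milling can start at hour 2 and finishes at hour 5.
Deburring waits on cutting (finishes hour 2), so it starts at hour 2 and finishes at 2 + 2 = hour 4.
Surface grinding cannot start until deburring (finishes hour 4); cutting (finishes hour 2). The controlling bound is hour 4, so surface grinding finishes at 4 + 9 = hour 13.
Dimensional inspection needs all of surface grinding (finishes hour 13); CNC milling (finishes hour 5). That puts its earliest start at hour 13; it finishes at 13 + 8 = hour 21.

Working backward from the deadline:
Nothing follows coating; the deadline of hour 31 is its only limit. It must start by 31 − 7 = hour 24.
Dimensional inspection has to be done before coating (must start by hour 24). That means finishing by hour 24, i.e. starting by 24 − 8 = hour 16.
So dimensional inspection can start as early as hour 13 and as late as hour 16, giving 16 − 13 = 3 hours of slack.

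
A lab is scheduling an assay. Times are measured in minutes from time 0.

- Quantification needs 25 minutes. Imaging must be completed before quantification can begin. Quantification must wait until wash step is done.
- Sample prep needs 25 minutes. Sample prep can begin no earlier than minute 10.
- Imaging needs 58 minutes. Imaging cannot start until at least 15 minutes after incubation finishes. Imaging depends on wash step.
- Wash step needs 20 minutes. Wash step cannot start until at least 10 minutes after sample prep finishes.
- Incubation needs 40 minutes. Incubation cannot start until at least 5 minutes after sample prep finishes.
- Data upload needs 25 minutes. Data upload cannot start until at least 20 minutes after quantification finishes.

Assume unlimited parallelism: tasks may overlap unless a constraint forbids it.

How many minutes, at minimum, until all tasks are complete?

223

After its own release at minute 10, sample prep can start at minute 10 and finishes at minute 35.
Wash step waits on sample prep (finishes minute 35, plus 10-minute gap → minute 45), so it starts at minute 45 and finishes at 45 + 20 = minute 65.
Incubation waits on sample prep (finishes minute 35, plus 5-minute gap → minute 40), so it starts at minute 40 and finishes at 40 + 40 = minute 80.
Imaging cannot start until incubation (finishes minute 80, plus 15-minute gap → minute 95); wash step (finishes minute 65). The controlling bound is minute 95, so imaging finishes at 95 + 58 = minute 153.
Quantification needs all of imaging (finishes minute 153); wash step (finishes minute 65). That puts its earliest start at minute 153; it finishes at 153 + 25 = minute 178.
After quantification (finishes minute 178, plus 20-minute gap → minute 198), data upload can start at minute 198 and finishes at minute 223.
All tasks are finished once the last one completes. Finish times: Sample prep at 35, Incubation at 80, Wash step at 65, Imaging at 153, Quantification at 178, Data upload at 223. The latest is minute 223.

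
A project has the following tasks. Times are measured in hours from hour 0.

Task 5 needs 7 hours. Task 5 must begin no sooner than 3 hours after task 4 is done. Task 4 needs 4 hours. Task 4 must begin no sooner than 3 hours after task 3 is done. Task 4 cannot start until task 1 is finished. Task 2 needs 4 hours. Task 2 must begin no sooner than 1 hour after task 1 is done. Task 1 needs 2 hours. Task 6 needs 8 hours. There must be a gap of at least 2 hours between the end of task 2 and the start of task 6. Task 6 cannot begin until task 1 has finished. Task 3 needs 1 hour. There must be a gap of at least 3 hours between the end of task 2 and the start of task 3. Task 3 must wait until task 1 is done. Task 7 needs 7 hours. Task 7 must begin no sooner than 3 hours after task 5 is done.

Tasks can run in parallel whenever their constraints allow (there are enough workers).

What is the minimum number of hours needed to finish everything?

Task 1 has no prerequisites, so it starts at hour 0 and finishes at hour 2.
After task 1 (finishes hour 2, plus 1-hour gap → hour 3), task 2 can start at hour 3 and finishes at hour 7.
Task 6 has to wait for task 2 (finishes hour 7, plus 2-hour gap → hour 9); task 1 (finishes hour 2). The latest of these is hour 9, so task 6 runs hour 9 to 9 + 8 = hour 17.
For task 3: task 2 (finishes hour 7, plus 3-hour gap → hour 10); task 1 (finishes hour 2). Taking the maximum gives a start of hour 10, and it finishes at 10 + 1 = hour 11.
Task 4 cannot start until task 3 (finishes hour 11, plus 3-hour gap → hour 14); task 1 (finishes hour 2). The controlling bound is hour 14, so task 4 finishes at 14 + 4 = hour 18.
After task 4 (finishes hour 18, plus 3-hour gap → hour 21), task 5 can start at hour 21 and finishes at hour 28.
Task 7 waits on task 5 (finishes hour 28, plus 3-hour gap → hour 31), so it starts at hour 31 and finishes at 31 + 7 = hour 38.
All tasks are finished once the last one completes. Finish times: Task 1 at 2, Task 2 at 7, Task 3 at 11, Task 4 at 18, Task 5 at 28, Task 6 at 17, Task 7 at 38. The latest is hour 38.

38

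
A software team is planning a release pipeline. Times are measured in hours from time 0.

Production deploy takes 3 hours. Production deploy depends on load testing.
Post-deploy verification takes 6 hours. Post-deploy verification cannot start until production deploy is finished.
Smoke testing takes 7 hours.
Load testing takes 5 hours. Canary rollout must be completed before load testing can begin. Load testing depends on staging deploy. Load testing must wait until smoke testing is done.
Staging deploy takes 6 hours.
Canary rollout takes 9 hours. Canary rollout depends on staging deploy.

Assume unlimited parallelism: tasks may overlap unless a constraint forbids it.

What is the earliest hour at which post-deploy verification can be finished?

29

Nothing blocks smoke testing, so it runs from hour 0 to hour 7.
Nothing blocks staging deploy, so it runs from hour 0 to hour 6.
Canary rollout cannot begin until staging deploy (finishes hour 6). It runs from hour 6 to 6 + 9 = hour 15.
Load testing has to wait for canary rollout (finishes hour 15); staging deploy (finishes hour 6); smoke testing (finishes hour 7). The latest of these is hour 15, so load testing runs hour 15 to 15 + 5 = hour 20.
After load testing (finishes hour 20), production deploy can start at hour 20 and finishes at hour 23.
After production deploy (finishes hour 23), post-deploy verification can start at hour 23 and finishes at hour 29.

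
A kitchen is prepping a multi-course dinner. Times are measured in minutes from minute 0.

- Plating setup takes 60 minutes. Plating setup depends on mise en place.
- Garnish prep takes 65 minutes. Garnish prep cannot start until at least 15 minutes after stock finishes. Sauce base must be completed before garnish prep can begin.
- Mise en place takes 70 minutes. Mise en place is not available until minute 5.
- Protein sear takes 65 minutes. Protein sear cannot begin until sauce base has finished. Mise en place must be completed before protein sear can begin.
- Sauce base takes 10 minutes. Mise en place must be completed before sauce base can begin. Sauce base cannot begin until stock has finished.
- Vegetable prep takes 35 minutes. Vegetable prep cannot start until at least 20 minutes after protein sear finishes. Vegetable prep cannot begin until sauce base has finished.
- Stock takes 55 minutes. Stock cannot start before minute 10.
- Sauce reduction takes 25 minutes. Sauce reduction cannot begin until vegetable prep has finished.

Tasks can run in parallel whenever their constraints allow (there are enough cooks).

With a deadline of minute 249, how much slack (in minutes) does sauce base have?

19

After its own release at minute 10, stock can start at minute 10 and finishes at minute 65.
Mise en place cannot begin until its own release at minute 5. It runs from minute 5 to 5 + 70 = minute 75.
Sauce base has to wait for mise en place (finishes minute 75); stock (finishes minute 65). The latest of these is minute 75, so sauce base runs minute 75 to 75 + 10 = minute 85.

Working backward from the deadline:
Sauce reduction must finish by minute 249; it takes 25 minutes, so it must start by 249 − 25 = minute 224.
Vegetable prep must finish before sauce reduction (must start by minute 224). With a 35-minute duration, vegetable prep must start by 224 − 35 = minute 189.
Since vegetable prep (must start by minute 189, minus 20-minute gap → minute 169) depends on it, protein sear must finish by minute 169. Backing off its 65-minute duration gives a latest start of minute 104.
Garnish prep must finish by minute 249; it takes 65 minutes, so it must start by 249 − 65 = minute 184.
Sauce base has several dependents: protein sear (must start by minute 104); vegetable prep (must start by minute 189); garnish prep (must start by minute 184). The earliest of those limits is minute 104, so sauce base must start by 104 − 10 = minute 94.
So sauce base can start as early as minute 75 and as late as minute 94, giving 94 − 75 = 19 minutes of slack.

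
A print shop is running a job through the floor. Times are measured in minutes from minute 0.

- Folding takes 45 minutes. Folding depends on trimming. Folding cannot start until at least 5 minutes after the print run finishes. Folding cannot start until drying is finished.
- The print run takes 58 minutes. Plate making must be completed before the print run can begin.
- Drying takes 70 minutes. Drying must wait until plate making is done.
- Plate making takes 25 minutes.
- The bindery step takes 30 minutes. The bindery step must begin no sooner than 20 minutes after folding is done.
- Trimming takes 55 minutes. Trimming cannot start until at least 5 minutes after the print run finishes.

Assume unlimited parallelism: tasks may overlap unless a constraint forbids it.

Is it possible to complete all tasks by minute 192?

No

Nothing blocks plate making, so it runs from minute 0 to minute 25.
After plate making (finishes minute 25), drying can start at minute 25 and finishes at minute 95.
After plate making (finishes minute 25), the print run can start at minute 25 and finishes at minute 83.
Trimming waits on the print run (finishes minute 83, plus 5-minute gap → minute 88), so it starts at minute 88 and finishes at 88 + 55 = minute 143.
Folding needs all of trimming (finishes minute 143); the print run (finishes minute 83, plus 5-minute gap → minute 88); drying (finishes minute 95). That puts its earliest start at minute 143; it finishes at 143 + 45 = minute 188.
The bindery step cannot begin until folding (finishes minute 188, plus 20-minute gap → minute 208). It runs from minute 208 to 208 + 30 = minute 238.
The earliest everything can be done is minute 238, which is after the deadline of 192, so it is not possible.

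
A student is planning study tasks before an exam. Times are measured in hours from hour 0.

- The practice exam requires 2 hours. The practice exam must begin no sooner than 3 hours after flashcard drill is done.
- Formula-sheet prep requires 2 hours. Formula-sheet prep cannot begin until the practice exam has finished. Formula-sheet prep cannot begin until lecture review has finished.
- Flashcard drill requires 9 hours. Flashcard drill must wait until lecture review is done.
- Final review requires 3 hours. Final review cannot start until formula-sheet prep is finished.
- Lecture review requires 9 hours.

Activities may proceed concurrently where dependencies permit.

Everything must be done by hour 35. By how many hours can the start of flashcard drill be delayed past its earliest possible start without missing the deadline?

Nothing blocks lecture review, so it runs from hour 0 to hour 9.
After lecture review (finishes hour 9), flashcard drill can start at hour 9 and finishes at hour 18.

Working backward from the deadline:
Final review must finish by hour 35; it takes 3 hours, so it must start by 35 − 3 = hour 32.
Formula-sheet prep must finish before final review (must start by hour 32). With a 2-hour duration, formula-sheet prep must start by 32 − 2 = hour 30.
Since formula-sheet prep (must start by hour 30) depends on it, the practice exam must finish by hour 30. Backing off its 2-hour duration gives a latest start of hour 28.
Flashcard drill feeds into the practice exam (must start by hour 28, minus 3-hour gap → hour 25); so flashcard drill must finish by hour 25 and therefore start by hour 16.
So flashcard drill can start as early as hour 9 and as late as hour 16, giving 16 − 9 = 7 hours of slack.

7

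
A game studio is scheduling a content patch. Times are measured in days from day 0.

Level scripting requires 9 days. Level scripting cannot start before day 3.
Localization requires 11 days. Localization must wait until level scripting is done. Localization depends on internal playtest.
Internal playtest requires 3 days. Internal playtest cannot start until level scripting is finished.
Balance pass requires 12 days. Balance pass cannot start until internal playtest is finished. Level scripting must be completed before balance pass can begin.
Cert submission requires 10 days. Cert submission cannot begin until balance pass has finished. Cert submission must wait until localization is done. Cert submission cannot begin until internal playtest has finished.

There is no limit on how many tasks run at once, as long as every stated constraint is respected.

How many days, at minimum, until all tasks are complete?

Level scripting waits on its own release at day 3, so it starts at day 3 and finishes at 3 + 9 = day 12.
After level scripting (finishes day 12), internal playtest can start at day 12 and finishes at day 15.
Localization needs all of level scripting (finishes day 12); internal playtest (finishes day 15). That puts its earliest start at day 15; it finishes at 15 + 11 = day 26.
Balance pass cannot start until internal playtest (finishes day 15); level scripting (finishes day 12). The controlling bound is day 15, so balance pass finishes at 15 + 12 = day 27.
For cert submission: balance pass (finishes day 27); localization (finishes day 26); internal playtest (finishes day 15). Taking the maximum gives a start of day 27, and it finishes at 27 + 10 = day 37.
All tasks are finished once the last one completes. Finish times: Level scripting at 12, Internal playtest at 15, Balance pass at 27, Localization at 26, Cert submission at 37. The latest is day 37.

37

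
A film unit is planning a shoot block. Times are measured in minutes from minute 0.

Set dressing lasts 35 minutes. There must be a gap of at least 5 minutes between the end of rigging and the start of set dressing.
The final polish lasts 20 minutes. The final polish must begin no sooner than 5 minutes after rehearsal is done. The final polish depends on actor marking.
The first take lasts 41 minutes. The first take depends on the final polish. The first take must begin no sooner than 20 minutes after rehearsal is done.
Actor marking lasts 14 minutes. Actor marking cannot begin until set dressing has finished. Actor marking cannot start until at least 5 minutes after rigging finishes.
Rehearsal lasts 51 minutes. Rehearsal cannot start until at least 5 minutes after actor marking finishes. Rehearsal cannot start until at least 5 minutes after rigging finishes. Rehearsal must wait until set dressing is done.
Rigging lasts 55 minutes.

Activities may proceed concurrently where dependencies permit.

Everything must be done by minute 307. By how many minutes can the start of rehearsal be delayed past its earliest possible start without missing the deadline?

76

Nothing blocks rigging, so it runs from minute 0 to minute 55.
After rigging (finishes minute 55, plus 5-minute gap → minute 60), set dressing can start at minute 60 and finishes at minute 95.
Actor marking has to wait for set dressing (finishes minute 95); rigging (finishes minute 55, plus 5-minute gap → minute 60). The latest of these is minute 95, so actor marking runs minute 95 to 95 + 14 = minute 109.
Rehearsal has to wait for actor marking (finishes minute 109, plus 5-minute gap → minute 114); rigging (finishes minute 55, plus 5-minute gap → minute 60); set dressing (finishes minute 95). The latest of these is minute 114, so rehearsal runs minute 114 to 114 + 51 = minute 165.

Working backward from the deadline:
The first take has no dependents, so it just needs to finish by minute 307. Starting by 307 − 41 = minute 266 achieves that.
The final polish has to be done before the first take (must start by minute 266). That means finishing by minute 266, i.e. starting by 266 − 20 = minute 246.
Rehearsal feeds the final polish (must start by minute 246, minus 5-minute gap → minute 241); the first take (must start by minute 266, minus 20-minute gap → minute 246). Taking the minimum, rehearsal must finish by minute 241 and start by 241 − 51 = minute 190.
So rehearsal can start as early as minute 114 and as late as minute 190, giving 190 − 114 = 76 minutes of slack.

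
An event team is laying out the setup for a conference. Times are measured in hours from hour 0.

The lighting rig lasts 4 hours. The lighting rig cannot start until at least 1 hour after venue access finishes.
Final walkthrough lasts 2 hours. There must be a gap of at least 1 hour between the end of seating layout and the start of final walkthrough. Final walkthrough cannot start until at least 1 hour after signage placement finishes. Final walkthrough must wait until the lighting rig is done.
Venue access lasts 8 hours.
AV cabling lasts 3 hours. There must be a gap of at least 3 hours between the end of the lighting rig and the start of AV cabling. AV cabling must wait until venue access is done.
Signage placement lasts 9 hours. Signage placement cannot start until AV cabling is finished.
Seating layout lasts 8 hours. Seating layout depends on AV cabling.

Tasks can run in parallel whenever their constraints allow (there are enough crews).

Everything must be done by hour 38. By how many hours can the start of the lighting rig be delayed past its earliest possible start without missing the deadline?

Venue access has no prerequisites, so it starts at hour 0 and finishes at hour 8.
The lighting rig cannot begin until venue access (finishes hour 8, plus 1-hour gap → hour 9). It runs from hour 9 to 9 + 4 = hour 13.

Working backward from the deadline:
Final walkthrough must finish by hour 38; it takes 2 hours, so it must start by 38 − 2 = hour 36.
Seating layout must finish before final walkthrough (must start by hour 36, minus 1-hour gap → hour 35). With an 8-hour duration, seating layout must start by 35 − 8 = hour 27.
Signage placement feeds into final walkthrough (must start by hour 36, minus 1-hour gap → hour 35); so signage placement must finish by hour 35 and therefore start by hour 26.
AV cabling must finish in time for seating layout (must start by hour 27); signage placement (must start by hour 26). The tightest is hour 26, so AV cabling must start by 26 − 3 = hour 23.
The lighting rig has several dependents: AV cabling (must start by hour 23, minus 3-hour gap → hour 20); final walkthrough (must start by hour 36). The earliest of those limits is hour 20, so the lighting rig must start by 20 − 4 = hour 16.
So the lighting rig can start as early as hour 9 and as late as hour 16, giving 16 − 9 = 7 hours of slack.

7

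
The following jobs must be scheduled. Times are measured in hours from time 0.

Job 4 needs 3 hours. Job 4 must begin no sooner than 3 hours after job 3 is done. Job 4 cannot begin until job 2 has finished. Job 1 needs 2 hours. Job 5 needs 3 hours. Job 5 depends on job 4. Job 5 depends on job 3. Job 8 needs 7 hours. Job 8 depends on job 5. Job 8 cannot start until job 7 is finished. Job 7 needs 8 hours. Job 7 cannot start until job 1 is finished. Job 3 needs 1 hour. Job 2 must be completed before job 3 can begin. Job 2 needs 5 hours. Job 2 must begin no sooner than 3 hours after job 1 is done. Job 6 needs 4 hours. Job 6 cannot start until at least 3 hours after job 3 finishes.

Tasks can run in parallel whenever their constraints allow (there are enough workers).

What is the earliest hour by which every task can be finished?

Job 1 has no prerequisites, so it starts at hour 0 and finishes at hour 2.
Job 7 waits on job 1 (finishes hour 2), so it starts at hour 2 and finishes at 2 + 8 = hour 10.
After job 1 (finishes hour 2, plus 3-hour gap → hour 5), job 2 can start at hour 5 and finishes at hour 10.
After job 2 (finishes hour 10), job 3 can start at hour 10 and finishes at hour 11.
Job 6 cannot begin until job 3 (finishes hour 11, plus 3-hour gap → hour 14). It runs from hour 14 to 14 + 4 = hour 18.
For job 4: job 3 (finishes hour 11, plus 3-hour gap → hour 14); job 2 (finishes hour 10). Taking the maximum gives a start of hour 14, and it finishes at 14 + 3 = hour 17.
Job 5 needs all of job 4 (finishes hour 17); job 3 (finishes hour 11). That puts its earliest start at hour 17; it finishes at 17 + 3 = hour 20.
Job 8 has to wait for job 5 (finishes hour 20); job 7 (finishes hour 10). The latest of these is hour 20, so job 8 runs hour 20 to 20 + 7 = hour 27.
All tasks are finished once the last one completes. Finish times: Job 1 at 2, Job 2 at 10, Job 3 at 11, Job 4 at 17, Job 5 at 20, Job 6 at 18, Job 7 at 10, Job 8 at 27. The latest is hour 27.

27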